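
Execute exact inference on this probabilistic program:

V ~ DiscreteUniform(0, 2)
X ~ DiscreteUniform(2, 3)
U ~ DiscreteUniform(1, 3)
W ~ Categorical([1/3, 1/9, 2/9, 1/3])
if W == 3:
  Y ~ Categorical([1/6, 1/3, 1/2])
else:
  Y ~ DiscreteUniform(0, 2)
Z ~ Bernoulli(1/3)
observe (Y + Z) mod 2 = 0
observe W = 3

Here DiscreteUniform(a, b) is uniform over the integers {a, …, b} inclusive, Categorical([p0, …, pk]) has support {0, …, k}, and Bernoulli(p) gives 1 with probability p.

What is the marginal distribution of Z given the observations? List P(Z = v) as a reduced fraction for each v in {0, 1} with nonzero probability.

P(Z=0) = 4/5, P(Z=1) = 1/5

Enumerate traces; 54 have nonzero weight after conditioning:
  (V=0, X=2, U=1, W=3, Y=0, Z=0) weight 1/486
  (V=0, X=2, U=1, W=3, Y=1, Z=1) weight 1/486
  (V=0, X=2, U=1, W=3, Y=2, Z=0) weight 1/162
  (V=0, X=2, U=2, W=3, Y=0, Z=0) weight 1/486
  (V=0, X=2, U=2, W=3, Y=1, Z=1) weight 1/486
  (V=0, X=2, U=2, W=3, Y=2, Z=0) weight 1/162
  (V=0, X=2, U=3, W=3, Y=0, Z=0) weight 1/486
  (V=0, X=2, U=3, W=3, Y=1, Z=1) weight 1/486
  … 46 more
Group by Z:
  weight(Z=0) = 4/27
  weight(Z=1) = 1/27
Total weight = 4/27 + 1/27 = 5/27
P(Z=0 | obs) = 4/27 / 5/27 = 4/5
P(Z=1 | obs) = 1/27 / 5/27 = 1/5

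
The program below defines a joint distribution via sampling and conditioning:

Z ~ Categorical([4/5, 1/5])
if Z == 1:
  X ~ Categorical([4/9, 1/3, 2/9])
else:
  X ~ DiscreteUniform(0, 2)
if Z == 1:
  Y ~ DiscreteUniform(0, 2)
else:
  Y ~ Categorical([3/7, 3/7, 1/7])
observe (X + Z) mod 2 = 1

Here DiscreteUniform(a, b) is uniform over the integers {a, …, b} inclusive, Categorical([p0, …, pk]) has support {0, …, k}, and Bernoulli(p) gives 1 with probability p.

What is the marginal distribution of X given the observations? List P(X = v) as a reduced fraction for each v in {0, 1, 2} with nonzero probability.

Enumerate traces; 9 have nonzero weight after conditioning:
  (Z=0, X=1, Y=0) weight 4/35
  (Z=0, X=1, Y=1) weight 4/35
  (Z=0, X=1, Y=2) weight 4/105
  (Z=1, X=0, Y=0) weight 4/135
  (Z=1, X=0, Y=1) weight 4/135
  (Z=1, X=0, Y=2) weight 4/135
  (Z=1, X=2, Y=0) weight 2/135
  (Z=1, X=2, Y=1) weight 2/135
  … 1 more
Group by X:
  weight(X=0) = 4/45
  weight(X=1) = 4/15
  weight(X=2) = 2/45
Total weight = 4/45 + 4/15 + 2/45 = 2/5
P(X=0 | obs) = 4/45 / 2/5 = 2/9
P(X=1 | obs) = 4/15 / 2/5 = 2/3
P(X=2 | obs) = 2/45 / 2/5 = 1/9

P(X=0) = 2/9, P(X=1) = 2/3, P(X=2) = 1/9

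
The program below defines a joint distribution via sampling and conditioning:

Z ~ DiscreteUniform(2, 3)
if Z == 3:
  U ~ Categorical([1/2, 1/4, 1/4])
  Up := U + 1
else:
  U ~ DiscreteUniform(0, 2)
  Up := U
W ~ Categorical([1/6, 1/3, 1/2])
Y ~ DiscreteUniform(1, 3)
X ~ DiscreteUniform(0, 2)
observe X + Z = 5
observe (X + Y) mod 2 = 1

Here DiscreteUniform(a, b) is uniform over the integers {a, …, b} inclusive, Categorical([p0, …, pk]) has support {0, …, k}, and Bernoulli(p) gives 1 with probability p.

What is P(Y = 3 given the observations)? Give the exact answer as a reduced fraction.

P(Y = 3 | obs) = 1/2

Enumerate traces; 18 have nonzero weight after conditioning:
  (Z=3, U=0, W=0, Y=1, X=2) weight 1/216
  (Z=3, U=0, W=0, Y=3, X=2) weight 1/216
  (Z=3, U=0, W=1, Y=1, X=2) weight 1/108
  (Z=3, U=0, W=1, Y=3, X=2) weight 1/108
  (Z=3, U=0, W=2, Y=1, X=2) weight 1/72
  (Z=3, U=0, W=2, Y=3, X=2) weight 1/72
  (Z=3, U=1, W=0, Y=1, X=2) weight 1/432
  (Z=3, U=1, W=0, Y=3, X=2) weight 1/432
  … 10 more
Group by Y:
  weight(Y=1) = 1/18
  weight(Y=3) = 1/18
Total weight = 1/18 + 1/18 = 1/9
P(Y=1 | obs) = 1/18 / 1/9 = 1/2
P(Y=3 | obs) = 1/18 / 1/9 = 1/2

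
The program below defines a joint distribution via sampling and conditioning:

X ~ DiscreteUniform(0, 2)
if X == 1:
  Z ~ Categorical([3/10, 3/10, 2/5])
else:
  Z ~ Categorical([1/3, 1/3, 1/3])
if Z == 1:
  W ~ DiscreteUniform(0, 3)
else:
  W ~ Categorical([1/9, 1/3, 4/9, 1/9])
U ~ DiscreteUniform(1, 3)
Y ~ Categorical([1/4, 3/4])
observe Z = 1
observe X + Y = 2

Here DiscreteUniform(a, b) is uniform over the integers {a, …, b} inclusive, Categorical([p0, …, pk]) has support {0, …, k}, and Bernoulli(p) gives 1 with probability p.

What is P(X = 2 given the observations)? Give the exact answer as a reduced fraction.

P(X = 2 | obs) = 10/37

Enumerate traces; 24 have nonzero weight after conditioning:
  (X=1, Z=1, W=0, U=1, Y=1) weight 1/160
  (X=1, Z=1, W=0, U=2, Y=1) weight 1/160
  (X=1, Z=1, W=0, U=3, Y=1) weight 1/160
  (X=1, Z=1, W=1, U=1, Y=1) weight 1/160
  (X=1, Z=1, W=1, U=2, Y=1) weight 1/160
  (X=1, Z=1, W=1, U=3, Y=1) weight 1/160
  (X=1, Z=1, W=2, U=1, Y=1) weight 1/160
  (X=1, Z=1, W=2, U=2, Y=1) weight 1/160
  (X=2, Z=1, W=0, U=1, Y=0) weight 1/432
  … 15 more
Group by X:
  weight(X=1) = 3/40
  weight(X=2) = 1/36
Total weight = 3/40 + 1/36 = 37/360
P(X=1 | obs) = 3/40 / 37/360 = 27/37
P(X=2 | obs) = 1/36 / 37/360 = 10/37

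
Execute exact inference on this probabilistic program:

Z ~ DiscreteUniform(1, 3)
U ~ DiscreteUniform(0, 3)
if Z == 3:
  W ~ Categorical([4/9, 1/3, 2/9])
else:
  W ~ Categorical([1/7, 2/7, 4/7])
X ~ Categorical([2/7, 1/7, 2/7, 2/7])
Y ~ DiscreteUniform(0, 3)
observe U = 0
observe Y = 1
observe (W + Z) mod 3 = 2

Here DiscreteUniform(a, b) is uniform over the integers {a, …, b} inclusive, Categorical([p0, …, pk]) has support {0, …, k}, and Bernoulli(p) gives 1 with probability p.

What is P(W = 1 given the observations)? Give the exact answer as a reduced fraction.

P(W = 1 | obs) = 18/41

Enumerate traces; 12 have nonzero weight after conditioning:
  (Z=1, U=0, W=1, X=0, Y=1) weight 1/588
  (Z=1, U=0, W=1, X=1, Y=1) weight 1/1176
  (Z=1, U=0, W=1, X=2, Y=1) weight 1/588
  (Z=1, U=0, W=1, X=3, Y=1) weight 1/588
  (Z=2, U=0, W=0, X=0, Y=1) weight 1/1176
  (Z=2, U=0, W=0, X=1, Y=1) weight 1/2352
  (Z=2, U=0, W=0, X=2, Y=1) weight 1/1176
  (Z=2, U=0, W=0, X=3, Y=1) weight 1/1176
  (Z=3, U=0, W=2, X=0, Y=1) weight 1/756
  … 3 more
Group by W:
  weight(W=0) = 1/336
  weight(W=1) = 1/168
  weight(W=2) = 1/216
Total weight = 1/336 + 1/168 + 1/216 = 41/3024
P(W=0 | obs) = 1/336 / 41/3024 = 9/41
P(W=1 | obs) = 1/168 / 41/3024 = 18/41
P(W=2 | obs) = 1/216 / 41/3024 = 14/41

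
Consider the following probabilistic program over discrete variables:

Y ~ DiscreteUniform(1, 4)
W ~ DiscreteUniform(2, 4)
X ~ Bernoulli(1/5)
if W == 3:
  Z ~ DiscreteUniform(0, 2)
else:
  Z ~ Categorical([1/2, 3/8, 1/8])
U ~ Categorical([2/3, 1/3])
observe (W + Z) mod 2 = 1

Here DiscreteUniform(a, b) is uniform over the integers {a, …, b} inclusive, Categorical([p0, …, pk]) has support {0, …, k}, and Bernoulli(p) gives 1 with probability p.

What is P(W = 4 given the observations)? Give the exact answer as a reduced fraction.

P(W = 4 | obs) = 9/34

Enumerate traces; 64 have nonzero weight after conditioning:
  (Y=1, W=2, X=0, Z=1, U=0) weight 1/60
  (Y=1, W=2, X=0, Z=1, U=1) weight 1/120
  (Y=1, W=2, X=1, Z=1, U=0) weight 1/240
  (Y=1, W=2, X=1, Z=1, U=1) weight 1/480
  (Y=1, W=3, X=0, Z=0, U=0) weight 2/135
  (Y=1, W=3, X=0, Z=0, U=1) weight 1/135
  (Y=1, W=3, X=0, Z=2, U=0) weight 2/135
  (Y=1, W=3, X=0, Z=2, U=1) weight 1/135
  (Y=1, W=4, X=0, Z=1, U=0) weight 1/60
  … 55 more
Group by W:
  weight(W=2) = 1/8
  weight(W=3) = 2/9
  weight(W=4) = 1/8
Total weight = 1/8 + 2/9 + 1/8 = 17/36
P(W=2 | obs) = 1/8 / 17/36 = 9/34
P(W=3 | obs) = 2/9 / 17/36 = 8/17
P(W=4 | obs) = 1/8 / 17/36 = 9/34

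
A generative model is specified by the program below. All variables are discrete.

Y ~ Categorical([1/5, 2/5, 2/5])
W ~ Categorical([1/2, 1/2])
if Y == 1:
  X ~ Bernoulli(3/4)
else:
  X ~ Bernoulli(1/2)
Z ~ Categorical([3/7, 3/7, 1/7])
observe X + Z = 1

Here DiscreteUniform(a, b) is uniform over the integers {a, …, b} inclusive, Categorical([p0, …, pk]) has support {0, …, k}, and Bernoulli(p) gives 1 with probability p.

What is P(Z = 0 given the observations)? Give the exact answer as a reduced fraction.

P(Z = 0 | obs) = 3/5

Enumerate traces; 12 have nonzero weight after conditioning:
  (Y=0, W=0, X=0, Z=1) weight 3/140
  (Y=0, W=0, X=1, Z=0) weight 3/140
  (Y=0, W=1, X=0, Z=1) weight 3/140
  (Y=0, W=1, X=1, Z=0) weight 3/140
  (Y=1, W=0, X=0, Z=1) weight 3/140
  (Y=1, W=0, X=1, Z=0) weight 9/140
  (Y=1, W=1, X=0, Z=1) weight 3/140
  (Y=1, W=1, X=1, Z=0) weight 9/140
  … 4 more
Group by Z:
  weight(Z=0) = 9/35
  weight(Z=1) = 6/35
Total weight = 9/35 + 6/35 = 3/7
P(Z=0 | obs) = 9/35 / 3/7 = 3/5
P(Z=1 | obs) = 6/35 / 3/7 = 2/5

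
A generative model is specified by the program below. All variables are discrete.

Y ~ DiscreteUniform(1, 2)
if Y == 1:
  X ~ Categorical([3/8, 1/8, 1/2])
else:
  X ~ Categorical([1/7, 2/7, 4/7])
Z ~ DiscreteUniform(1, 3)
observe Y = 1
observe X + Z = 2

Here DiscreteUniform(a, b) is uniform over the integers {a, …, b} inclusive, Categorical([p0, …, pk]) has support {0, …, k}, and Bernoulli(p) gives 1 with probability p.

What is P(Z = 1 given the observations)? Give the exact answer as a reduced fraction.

P(Z = 1 | obs) = 1/4

Enumerate traces; 2 have nonzero weight after conditioning:
  (Y=1, X=0, Z=2) weight 1/16
  (Y=1, X=1, Z=1) weight 1/48
Group by Z:
  weight(Z=1) = 1/48
  weight(Z=2) = 1/16
Total weight = 1/48 + 1/16 = 1/12
P(Z=1 | obs) = 1/48 / 1/12 = 1/4
P(Z=2 | obs) = 1/16 / 1/12 = 3/4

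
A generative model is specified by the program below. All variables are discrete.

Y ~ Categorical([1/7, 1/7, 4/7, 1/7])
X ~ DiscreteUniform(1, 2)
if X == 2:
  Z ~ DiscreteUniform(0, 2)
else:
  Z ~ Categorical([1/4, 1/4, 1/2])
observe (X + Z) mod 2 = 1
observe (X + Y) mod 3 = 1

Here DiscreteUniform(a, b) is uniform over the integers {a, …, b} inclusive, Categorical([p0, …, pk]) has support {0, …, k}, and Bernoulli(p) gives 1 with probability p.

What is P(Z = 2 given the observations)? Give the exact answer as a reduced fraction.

P(Z = 2 | obs) = 6/17

Enumerate traces; 5 have nonzero weight after conditioning:
  (Y=0, X=1, Z=0) weight 1/56
  (Y=0, X=1, Z=2) weight 1/28
  (Y=2, X=2, Z=1) weight 2/21
  (Y=3, X=1, Z=0) weight 1/56
  (Y=3, X=1, Z=2) weight 1/28
Group by Z:
  weight(Z=0) = 1/28
  weight(Z=1) = 2/21
  weight(Z=2) = 1/14
Total weight = 1/28 + 2/21 + 1/14 = 17/84
P(Z=0 | obs) = 1/28 / 17/84 = 3/17
P(Z=1 | obs) = 2/21 / 17/84 = 8/17
P(Z=2 | obs) = 1/14 / 17/84 = 6/17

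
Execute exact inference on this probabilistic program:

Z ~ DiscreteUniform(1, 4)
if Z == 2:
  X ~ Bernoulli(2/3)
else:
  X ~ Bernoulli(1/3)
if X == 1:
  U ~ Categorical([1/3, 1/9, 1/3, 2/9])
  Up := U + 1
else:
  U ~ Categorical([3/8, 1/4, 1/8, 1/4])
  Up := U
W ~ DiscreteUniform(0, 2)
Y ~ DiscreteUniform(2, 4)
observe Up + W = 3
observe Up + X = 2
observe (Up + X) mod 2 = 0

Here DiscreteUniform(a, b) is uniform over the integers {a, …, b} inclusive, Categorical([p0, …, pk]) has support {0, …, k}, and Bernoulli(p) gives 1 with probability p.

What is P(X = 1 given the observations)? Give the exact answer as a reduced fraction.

P(X = 1 | obs) = 40/61

Enumerate traces; 24 have nonzero weight after conditioning:
  (Z=1, X=0, U=2, W=1, Y=2) weight 1/432
  (Z=1, X=0, U=2, W=1, Y=3) weight 1/432
  (Z=1, X=0, U=2, W=1, Y=4) weight 1/432
  (Z=1, X=1, U=0, W=2, Y=2) weight 1/324
  (Z=1, X=1, U=0, W=2, Y=3) weight 1/324
  (Z=1, X=1, U=0, W=2, Y=4) weight 1/324
  (Z=2, X=0, U=2, W=1, Y=2) weight 1/864
  (Z=2, X=0, U=2, W=1, Y=3) weight 1/864
  … 16 more
Group by X:
  weight(X=0) = 7/288
  weight(X=1) = 5/108
Total weight = 7/288 + 5/108 = 61/864
P(X=0 | obs) = 7/288 / 61/864 = 21/61
P(X=1 | obs) = 5/108 / 61/864 = 40/61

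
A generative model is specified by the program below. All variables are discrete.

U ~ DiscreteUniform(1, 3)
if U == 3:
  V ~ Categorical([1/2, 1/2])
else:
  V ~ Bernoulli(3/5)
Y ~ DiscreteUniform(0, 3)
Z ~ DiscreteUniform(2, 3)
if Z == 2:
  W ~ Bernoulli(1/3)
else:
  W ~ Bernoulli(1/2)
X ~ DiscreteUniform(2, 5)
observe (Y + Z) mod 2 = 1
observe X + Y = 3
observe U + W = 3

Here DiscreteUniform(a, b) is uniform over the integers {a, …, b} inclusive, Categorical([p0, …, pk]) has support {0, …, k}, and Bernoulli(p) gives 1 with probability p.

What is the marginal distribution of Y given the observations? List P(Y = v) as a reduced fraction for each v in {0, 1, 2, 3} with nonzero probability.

P(Y=0) = 1/2, P(Y=1) = 1/2

Enumerate traces; 8 have nonzero weight after conditioning:
  (U=2, V=0, Y=0, Z=3, W=1, X=3) weight 1/480
  (U=2, V=0, Y=1, Z=2, W=1, X=2) weight 1/720
  (U=2, V=1, Y=0, Z=3, W=1, X=3) weight 1/320
  (U=2, V=1, Y=1, Z=2, W=1, X=2) weight 1/480
  (U=3, V=0, Y=0, Z=3, W=0, X=3) weight 1/384
  (U=3, V=0, Y=1, Z=2, W=0, X=2) weight 1/288
  (U=3, V=1, Y=0, Z=3, W=0, X=3) weight 1/384
  (U=3, V=1, Y=1, Z=2, W=0, X=2) weight 1/288
Group by Y:
  weight(Y=0) = 1/96
  weight(Y=1) = 1/96
Total weight = 1/96 + 1/96 = 1/48
P(Y=0 | obs) = 1/96 / 1/48 = 1/2
P(Y=1 | obs) = 1/96 / 1/48 = 1/2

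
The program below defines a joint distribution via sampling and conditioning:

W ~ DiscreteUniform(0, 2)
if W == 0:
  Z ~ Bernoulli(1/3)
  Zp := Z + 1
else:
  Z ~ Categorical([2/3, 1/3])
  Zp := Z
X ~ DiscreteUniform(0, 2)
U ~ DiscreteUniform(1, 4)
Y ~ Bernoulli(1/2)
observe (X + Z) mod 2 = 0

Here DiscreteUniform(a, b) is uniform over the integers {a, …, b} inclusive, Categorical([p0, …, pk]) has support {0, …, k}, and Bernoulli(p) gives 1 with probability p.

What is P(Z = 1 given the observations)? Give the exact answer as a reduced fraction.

P(Z = 1 | obs) = 1/5

Enumerate traces; 72 have nonzero weight after conditioning:
  (W=0, Z=0, X=0, U=1, Y=0) weight 1/108
  (W=0, Z=0, X=0, U=1, Y=1) weight 1/108
  (W=0, Z=0, X=0, U=2, Y=0) weight 1/108
  (W=0, Z=0, X=0, U=2, Y=1) weight 1/108
  (W=0, Z=0, X=0, U=3, Y=0) weight 1/108
  (W=0, Z=0, X=0, U=3, Y=1) weight 1/108
  (W=0, Z=0, X=0, U=4, Y=0) weight 1/108
  (W=0, Z=0, X=0, U=4, Y=1) weight 1/108
  (W=0, Z=1, X=1, U=1, Y=0) weight 1/216
  … 63 more
Group by Z:
  weight(Z=0) = 4/9
  weight(Z=1) = 1/9
Total weight = 4/9 + 1/9 = 5/9
P(Z=0 | obs) = 4/9 / 5/9 = 4/5
P(Z=1 | obs) = 1/9 / 5/9 = 1/5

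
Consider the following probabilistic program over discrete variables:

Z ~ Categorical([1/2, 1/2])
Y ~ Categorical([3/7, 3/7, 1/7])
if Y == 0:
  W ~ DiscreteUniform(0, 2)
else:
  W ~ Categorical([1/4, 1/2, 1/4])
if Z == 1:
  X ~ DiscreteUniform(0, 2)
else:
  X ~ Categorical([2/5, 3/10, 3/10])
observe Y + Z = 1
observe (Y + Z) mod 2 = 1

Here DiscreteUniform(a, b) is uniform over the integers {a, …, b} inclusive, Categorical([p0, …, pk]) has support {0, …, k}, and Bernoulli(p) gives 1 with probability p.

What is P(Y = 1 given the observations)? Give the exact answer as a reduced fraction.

P(Y = 1 | obs) = 1/2

Enumerate traces; 18 have nonzero weight after conditioning:
  (Z=0, Y=1, W=0, X=0) weight 3/140
  (Z=0, Y=1, W=0, X=1) weight 9/560
  (Z=0, Y=1, W=0, X=2) weight 9/560
  (Z=0, Y=1, W=1, X=0) weight 3/70
  (Z=0, Y=1, W=1, X=1) weight 9/280
  (Z=0, Y=1, W=1, X=2) weight 9/280
  (Z=0, Y=1, W=2, X=0) weight 3/140
  (Z=0, Y=1, W=2, X=1) weight 9/560
  (Z=1, Y=0, W=0, X=0) weight 1/42
  … 9 more
Group by Y:
  weight(Y=0) = 3/14
  weight(Y=1) = 3/14
Total weight = 3/14 + 3/14 = 3/7
P(Y=0 | obs) = 3/14 / 3/7 = 1/2
P(Y=1 | obs) = 3/14 / 3/7 = 1/2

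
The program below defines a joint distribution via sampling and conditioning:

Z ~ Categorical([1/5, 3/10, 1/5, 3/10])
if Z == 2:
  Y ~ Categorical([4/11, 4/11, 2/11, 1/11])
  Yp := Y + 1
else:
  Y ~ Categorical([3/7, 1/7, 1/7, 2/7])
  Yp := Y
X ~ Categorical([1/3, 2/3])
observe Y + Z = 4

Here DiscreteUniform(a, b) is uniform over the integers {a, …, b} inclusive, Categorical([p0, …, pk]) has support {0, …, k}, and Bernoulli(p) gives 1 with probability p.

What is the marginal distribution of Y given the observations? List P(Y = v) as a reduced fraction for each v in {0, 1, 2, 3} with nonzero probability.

P(Y=1) = 33/127, P(Y=2) = 28/127, P(Y=3) = 66/127

Enumerate traces; 6 have nonzero weight after conditioning:
  (Z=1, Y=3, X=0) weight 1/35
  (Z=1, Y=3, X=1) weight 2/35
  (Z=2, Y=2, X=0) weight 2/165
  (Z=2, Y=2, X=1) weight 4/165
  (Z=3, Y=1, X=0) weight 1/70
  (Z=3, Y=1, X=1) weight 1/35
Group by Y:
  weight(Y=1) = 3/70
  weight(Y=2) = 2/55
  weight(Y=3) = 3/35
Total weight = 3/70 + 2/55 + 3/35 = 127/770
P(Y=1 | obs) = 3/70 / 127/770 = 33/127
P(Y=2 | obs) = 2/55 / 127/770 = 28/127
P(Y=3 | obs) = 3/35 / 127/770 = 66/127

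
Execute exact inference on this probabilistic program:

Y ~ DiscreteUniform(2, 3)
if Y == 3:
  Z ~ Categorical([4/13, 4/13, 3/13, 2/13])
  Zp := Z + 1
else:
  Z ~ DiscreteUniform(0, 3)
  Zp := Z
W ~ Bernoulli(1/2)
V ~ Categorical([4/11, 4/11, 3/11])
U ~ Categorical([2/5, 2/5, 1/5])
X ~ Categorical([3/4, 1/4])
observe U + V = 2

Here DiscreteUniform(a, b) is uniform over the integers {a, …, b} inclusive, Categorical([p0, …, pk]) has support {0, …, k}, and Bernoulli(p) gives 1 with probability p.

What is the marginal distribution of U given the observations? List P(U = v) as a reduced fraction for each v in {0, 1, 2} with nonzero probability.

Enumerate traces; 96 have nonzero weight after conditioning:
  (Y=2, Z=0, W=0, V=0, U=2, X=0) weight 3/880
  (Y=2, Z=0, W=0, V=0, U=2, X=1) weight 1/880
  (Y=2, Z=0, W=0, V=1, U=1, X=0) weight 3/440
  (Y=2, Z=0, W=0, V=1, U=1, X=1) weight 1/440
  (Y=2, Z=0, W=0, V=2, U=0, X=0) weight 9/1760
  (Y=2, Z=0, W=0, V=2, U=0, X=1) weight 3/1760
  (Y=2, Z=0, W=1, V=0, U=2, X=0) weight 3/880
  (Y=2, Z=0, W=1, V=0, U=2, X=1) weight 1/880
  … 88 more
Group by U:
  weight(U=0) = 6/55
  weight(U=1) = 8/55
  weight(U=2) = 4/55
Total weight = 6/55 + 8/55 + 4/55 = 18/55
P(U=0 | obs) = 6/55 / 18/55 = 1/3
P(U=1 | obs) = 8/55 / 18/55 = 4/9
P(U=2 | obs) = 4/55 / 18/55 = 2/9

P(U=0) = 1/3, P(U=1) = 4/9, P(U=2) = 2/9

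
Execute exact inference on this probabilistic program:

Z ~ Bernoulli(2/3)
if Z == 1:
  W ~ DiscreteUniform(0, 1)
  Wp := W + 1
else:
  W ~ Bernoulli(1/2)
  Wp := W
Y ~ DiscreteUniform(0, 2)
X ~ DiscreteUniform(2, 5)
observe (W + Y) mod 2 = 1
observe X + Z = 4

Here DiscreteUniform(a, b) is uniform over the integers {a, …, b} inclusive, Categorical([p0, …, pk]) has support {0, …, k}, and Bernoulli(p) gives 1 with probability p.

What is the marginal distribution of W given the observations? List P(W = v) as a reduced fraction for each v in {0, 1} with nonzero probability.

Enumerate traces; 6 have nonzero weight after conditioning:
  (Z=0, W=0, Y=1, X=4) weight 1/72
  (Z=0, W=1, Y=0, X=4) weight 1/72
  (Z=0, W=1, Y=2, X=4) weight 1/72
  (Z=1, W=0, Y=1, X=3) weight 1/36
  (Z=1, W=1, Y=0, X=3) weight 1/36
  (Z=1, W=1, Y=2, X=3) weight 1/36
Group by W:
  weight(W=0) = 1/24
  weight(W=1) = 1/12
Total weight = 1/24 + 1/12 = 1/8
P(W=0 | obs) = 1/24 / 1/8 = 1/3
P(W=1 | obs) = 1/12 / 1/8 = 2/3

P(W=0) = 1/3, P(W=1) = 2/3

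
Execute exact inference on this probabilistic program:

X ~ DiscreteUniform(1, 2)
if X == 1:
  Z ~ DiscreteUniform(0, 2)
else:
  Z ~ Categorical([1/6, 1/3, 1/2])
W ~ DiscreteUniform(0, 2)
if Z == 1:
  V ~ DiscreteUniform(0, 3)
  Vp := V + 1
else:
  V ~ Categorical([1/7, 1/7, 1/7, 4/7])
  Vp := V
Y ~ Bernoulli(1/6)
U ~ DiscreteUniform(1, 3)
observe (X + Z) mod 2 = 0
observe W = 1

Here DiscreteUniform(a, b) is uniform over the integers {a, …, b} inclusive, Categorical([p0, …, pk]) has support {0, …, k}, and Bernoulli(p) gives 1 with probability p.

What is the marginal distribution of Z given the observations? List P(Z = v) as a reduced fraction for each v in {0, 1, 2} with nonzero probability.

P(Z=0) = 1/6, P(Z=1) = 1/3, P(Z=2) = 1/2

Enumerate traces; 72 have nonzero weight after conditioning:
  (X=1, Z=1, W=1, V=0, Y=0, U=1) weight 5/1296
  (X=1, Z=1, W=1, V=0, Y=0, U=2) weight 5/1296
  (X=1, Z=1, W=1, V=0, Y=0, U=3) weight 5/1296
  (X=1, Z=1, W=1, V=0, Y=1, U=1) weight 1/1296
  (X=1, Z=1, W=1, V=0, Y=1, U=2) weight 1/1296
  (X=1, Z=1, W=1, V=0, Y=1, U=3) weight 1/1296
  (X=1, Z=1, W=1, V=1, Y=0, U=1) weight 5/1296
  (X=1, Z=1, W=1, V=1, Y=0, U=2) weight 5/1296
  (X=2, Z=0, W=1, V=0, Y=0, U=1) weight 5/4536
  (X=2, Z=2, W=1, V=0, Y=0, U=1) weight 5/1512
  … 62 more
Group by Z:
  weight(Z=0) = 1/36
  weight(Z=1) = 1/18
  weight(Z=2) = 1/12
Total weight = 1/36 + 1/18 + 1/12 = 1/6
P(Z=0 | obs) = 1/36 / 1/6 = 1/6
P(Z=1 | obs) = 1/18 / 1/6 = 1/3
P(Z=2 | obs) = 1/12 / 1/6 = 1/2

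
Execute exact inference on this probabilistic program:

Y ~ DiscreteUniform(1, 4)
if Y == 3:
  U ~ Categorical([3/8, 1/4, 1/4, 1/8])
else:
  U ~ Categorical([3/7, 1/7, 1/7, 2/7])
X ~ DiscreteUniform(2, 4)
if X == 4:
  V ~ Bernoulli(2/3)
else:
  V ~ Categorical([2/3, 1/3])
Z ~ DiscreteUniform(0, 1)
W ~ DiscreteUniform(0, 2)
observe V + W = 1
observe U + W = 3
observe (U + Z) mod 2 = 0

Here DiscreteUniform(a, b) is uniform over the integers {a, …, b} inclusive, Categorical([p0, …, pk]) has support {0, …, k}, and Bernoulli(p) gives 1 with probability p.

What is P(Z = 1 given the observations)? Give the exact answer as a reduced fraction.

P(Z = 1 | obs) = 22/41

Enumerate traces; 24 have nonzero weight after conditioning:
  (Y=1, U=2, X=2, V=0, Z=0, W=1) weight 1/756
  (Y=1, U=2, X=3, V=0, Z=0, W=1) weight 1/756
  (Y=1, U=2, X=4, V=0, Z=0, W=1) weight 1/1512
  (Y=1, U=3, X=2, V=1, Z=1, W=0) weight 1/756
  (Y=1, U=3, X=3, V=1, Z=1, W=0) weight 1/756
  (Y=1, U=3, X=4, V=1, Z=1, W=0) weight 1/378
  (Y=2, U=2, X=2, V=0, Z=0, W=1) weight 1/756
  (Y=2, U=2, X=3, V=0, Z=0, W=1) weight 1/756
  … 16 more
Group by Z:
  weight(Z=0) = 95/6048
  weight(Z=1) = 55/3024
Total weight = 95/6048 + 55/3024 = 205/6048
P(Z=0 | obs) = 95/6048 / 205/6048 = 19/41
P(Z=1 | obs) = 55/3024 / 205/6048 = 22/41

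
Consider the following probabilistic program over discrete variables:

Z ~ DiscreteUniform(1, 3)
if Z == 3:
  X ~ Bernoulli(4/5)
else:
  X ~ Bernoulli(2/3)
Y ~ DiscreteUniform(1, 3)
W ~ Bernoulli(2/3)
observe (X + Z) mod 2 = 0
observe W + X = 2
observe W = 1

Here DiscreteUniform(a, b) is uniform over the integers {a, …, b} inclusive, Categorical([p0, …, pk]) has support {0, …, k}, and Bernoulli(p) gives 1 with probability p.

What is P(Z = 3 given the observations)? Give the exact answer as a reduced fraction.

Enumerate traces; 6 have nonzero weight after conditioning:
  (Z=1, X=1, Y=1, W=1) weight 4/81
  (Z=1, X=1, Y=2, W=1) weight 4/81
  (Z=1, X=1, Y=3, W=1) weight 4/81
  (Z=3, X=1, Y=1, W=1) weight 8/135
  (Z=3, X=1, Y=2, W=1) weight 8/135
  (Z=3, X=1, Y=3, W=1) weight 8/135
Group by Z:
  weight(Z=1) = 4/27
  weight(Z=3) = 8/45
Total weight = 4/27 + 8/45 = 44/135
P(Z=1 | obs) = 4/27 / 44/135 = 5/11
P(Z=3 | obs) = 8/45 / 44/135 = 6/11

P(Z = 3 | obs) = 6/11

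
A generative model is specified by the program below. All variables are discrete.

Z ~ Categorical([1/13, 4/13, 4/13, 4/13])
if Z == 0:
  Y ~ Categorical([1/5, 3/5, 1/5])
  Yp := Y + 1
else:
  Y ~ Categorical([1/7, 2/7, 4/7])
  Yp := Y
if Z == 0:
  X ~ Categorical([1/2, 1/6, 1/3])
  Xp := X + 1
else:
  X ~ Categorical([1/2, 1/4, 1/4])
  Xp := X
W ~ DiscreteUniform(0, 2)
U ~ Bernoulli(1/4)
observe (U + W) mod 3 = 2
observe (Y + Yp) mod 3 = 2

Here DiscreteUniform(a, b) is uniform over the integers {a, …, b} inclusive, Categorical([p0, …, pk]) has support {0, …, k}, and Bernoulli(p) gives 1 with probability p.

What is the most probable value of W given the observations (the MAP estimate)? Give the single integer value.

Enumerate traces; 24 have nonzero weight after conditioning:
  (Z=0, Y=2, X=0, W=1, U=1) weight 1/1560
  (Z=0, Y=2, X=0, W=2, U=0) weight 1/520
  (Z=0, Y=2, X=1, W=1, U=1) weight 1/4680
  (Z=0, Y=2, X=1, W=2, U=0) weight 1/1560
  (Z=0, Y=2, X=2, W=1, U=1) weight 1/2340
  (Z=0, Y=2, X=2, W=2, U=0) weight 1/780
  (Z=1, Y=1, X=0, W=1, U=1) weight 1/273
  (Z=1, Y=1, X=0, W=2, U=0) weight 1/91
  … 16 more
Group by W:
  weight(W=1) = 127/5460
  weight(W=2) = 127/1820
Total weight = 127/5460 + 127/1820 = 127/1365
P(W=1 | obs) = 127/5460 / 127/1365 = 1/4
P(W=2 | obs) = 127/1820 / 127/1365 = 3/4
argmax = 2

argmax_v P(W = v | obs) = 2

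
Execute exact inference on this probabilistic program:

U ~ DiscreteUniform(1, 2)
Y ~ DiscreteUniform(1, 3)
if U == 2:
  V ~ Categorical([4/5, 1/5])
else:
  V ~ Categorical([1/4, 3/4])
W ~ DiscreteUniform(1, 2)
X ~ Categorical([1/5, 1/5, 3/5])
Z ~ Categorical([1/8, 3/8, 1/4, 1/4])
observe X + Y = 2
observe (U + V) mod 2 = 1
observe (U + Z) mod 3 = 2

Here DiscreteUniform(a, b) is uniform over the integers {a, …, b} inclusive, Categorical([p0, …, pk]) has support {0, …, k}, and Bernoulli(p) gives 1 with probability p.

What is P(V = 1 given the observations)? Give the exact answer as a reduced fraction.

P(V = 1 | obs) = 4/9

Enumerate traces; 12 have nonzero weight after conditioning:
  (U=1, Y=1, V=0, W=1, X=1, Z=1) weight 1/640
  (U=1, Y=1, V=0, W=2, X=1, Z=1) weight 1/640
  (U=1, Y=2, V=0, W=1, X=0, Z=1) weight 1/640
  (U=1, Y=2, V=0, W=2, X=0, Z=1) weight 1/640
  (U=2, Y=1, V=1, W=1, X=1, Z=0) weight 1/2400
  (U=2, Y=1, V=1, W=1, X=1, Z=3) weight 1/1200
  (U=2, Y=1, V=1, W=2, X=1, Z=0) weight 1/2400
  (U=2, Y=1, V=1, W=2, X=1, Z=3) weight 1/1200
  … 4 more
Group by V:
  weight(V=0) = 1/160
  weight(V=1) = 1/200
Total weight = 1/160 + 1/200 = 9/800
P(V=0 | obs) = 1/160 / 9/800 = 5/9
P(V=1 | obs) = 1/200 / 9/800 = 4/9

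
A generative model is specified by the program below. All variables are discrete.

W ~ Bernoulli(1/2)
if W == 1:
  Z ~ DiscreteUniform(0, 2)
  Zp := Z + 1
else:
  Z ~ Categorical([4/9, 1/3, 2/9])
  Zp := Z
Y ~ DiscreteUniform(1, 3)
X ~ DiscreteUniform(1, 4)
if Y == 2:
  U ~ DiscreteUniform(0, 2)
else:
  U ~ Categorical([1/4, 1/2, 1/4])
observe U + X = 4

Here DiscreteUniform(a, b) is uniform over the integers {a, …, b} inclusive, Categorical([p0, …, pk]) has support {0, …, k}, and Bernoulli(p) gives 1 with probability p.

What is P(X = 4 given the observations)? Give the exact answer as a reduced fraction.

Enumerate traces; 54 have nonzero weight after conditioning:
  (W=0, Z=0, Y=1, X=2, U=2) weight 1/216
  (W=0, Z=0, Y=1, X=3, U=1) weight 1/108
  (W=0, Z=0, Y=1, X=4, U=0) weight 1/216
  (W=0, Z=0, Y=2, X=2, U=2) weight 1/162
  (W=0, Z=0, Y=2, X=3, U=1) weight 1/162
  (W=0, Z=0, Y=2, X=4, U=0) weight 1/162
  (W=0, Z=0, Y=3, X=2, U=2) weight 1/216
  (W=0, Z=0, Y=3, X=3, U=1) weight 1/108
  … 46 more
Group by X:
  weight(X=2) = 5/72
  weight(X=3) = 1/9
  weight(X=4) = 5/72
Total weight = 5/72 + 1/9 + 5/72 = 1/4
P(X=2 | obs) = 5/72 / 1/4 = 5/18
P(X=3 | obs) = 1/9 / 1/4 = 4/9
P(X=4 | obs) = 5/72 / 1/4 = 5/18

P(X = 4 | obs) = 5/18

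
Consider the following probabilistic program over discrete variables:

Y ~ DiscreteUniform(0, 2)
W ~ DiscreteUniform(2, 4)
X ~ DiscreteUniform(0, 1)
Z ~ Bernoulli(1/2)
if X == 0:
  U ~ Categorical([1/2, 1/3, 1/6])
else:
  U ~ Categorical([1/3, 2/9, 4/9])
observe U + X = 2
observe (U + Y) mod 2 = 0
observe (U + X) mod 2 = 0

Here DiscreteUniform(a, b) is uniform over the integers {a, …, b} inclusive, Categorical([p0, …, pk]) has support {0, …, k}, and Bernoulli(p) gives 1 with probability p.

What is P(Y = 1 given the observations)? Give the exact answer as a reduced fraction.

P(Y = 1 | obs) = 2/5

Enumerate traces; 18 have nonzero weight after conditioning:
  (Y=0, W=2, X=0, Z=0, U=2) weight 1/216
  (Y=0, W=2, X=0, Z=1, U=2) weight 1/216
  (Y=0, W=3, X=0, Z=0, U=2) weight 1/216
  (Y=0, W=3, X=0, Z=1, U=2) weight 1/216
  (Y=0, W=4, X=0, Z=0, U=2) weight 1/216
  (Y=0, W=4, X=0, Z=1, U=2) weight 1/216
  (Y=1, W=2, X=1, Z=0, U=1) weight 1/162
  (Y=1, W=2, X=1, Z=1, U=1) weight 1/162
  (Y=2, W=2, X=0, Z=0, U=2) weight 1/216
  … 9 more
Group by Y:
  weight(Y=0) = 1/36
  weight(Y=1) = 1/27
  weight(Y=2) = 1/36
Total weight = 1/36 + 1/27 + 1/36 = 5/54
P(Y=0 | obs) = 1/36 / 5/54 = 3/10
P(Y=1 | obs) = 1/27 / 5/54 = 2/5
P(Y=2 | obs) = 1/36 / 5/54 = 3/10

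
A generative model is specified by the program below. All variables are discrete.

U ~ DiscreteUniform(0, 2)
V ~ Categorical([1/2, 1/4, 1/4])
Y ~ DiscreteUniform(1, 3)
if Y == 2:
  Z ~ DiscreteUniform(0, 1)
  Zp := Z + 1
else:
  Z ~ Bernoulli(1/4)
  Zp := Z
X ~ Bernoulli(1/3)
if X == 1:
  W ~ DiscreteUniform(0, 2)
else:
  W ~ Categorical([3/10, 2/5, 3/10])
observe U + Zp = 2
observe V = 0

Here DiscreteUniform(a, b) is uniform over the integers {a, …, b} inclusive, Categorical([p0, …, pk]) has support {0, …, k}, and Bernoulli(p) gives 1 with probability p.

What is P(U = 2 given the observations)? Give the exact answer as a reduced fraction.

P(U = 2 | obs) = 1/2

Enumerate traces; 36 have nonzero weight after conditioning:
  (U=0, V=0, Y=2, Z=1, X=0, W=0) weight 1/180
  (U=0, V=0, Y=2, Z=1, X=0, W=1) weight 1/135
  (U=0, V=0, Y=2, Z=1, X=0, W=2) weight 1/180
  (U=0, V=0, Y=2, Z=1, X=1, W=0) weight 1/324
  (U=0, V=0, Y=2, Z=1, X=1, W=1) weight 1/324
  (U=0, V=0, Y=2, Z=1, X=1, W=2) weight 1/324
  (U=1, V=0, Y=1, Z=1, X=0, W=0) weight 1/360
  (U=1, V=0, Y=1, Z=1, X=0, W=1) weight 1/270
  (U=2, V=0, Y=1, Z=0, X=0, W=0) weight 1/120
  … 27 more
Group by U:
  weight(U=0) = 1/36
  weight(U=1) = 1/18
  weight(U=2) = 1/12
Total weight = 1/36 + 1/18 + 1/12 = 1/6
P(U=0 | obs) = 1/36 / 1/6 = 1/6
P(U=1 | obs) = 1/18 / 1/6 = 1/3
P(U=2 | obs) = 1/12 / 1/6 = 1/2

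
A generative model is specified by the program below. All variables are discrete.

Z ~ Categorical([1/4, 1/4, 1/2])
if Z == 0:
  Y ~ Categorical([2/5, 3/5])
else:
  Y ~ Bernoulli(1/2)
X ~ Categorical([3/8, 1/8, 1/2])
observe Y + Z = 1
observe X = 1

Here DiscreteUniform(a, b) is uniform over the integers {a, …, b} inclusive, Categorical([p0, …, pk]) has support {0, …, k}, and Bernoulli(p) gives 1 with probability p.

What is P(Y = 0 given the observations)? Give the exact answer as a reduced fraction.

Enumerate traces; 2 have nonzero weight after conditioning:
  (Z=0, Y=1, X=1) weight 3/160
  (Z=1, Y=0, X=1) weight 1/64
Group by Y:
  weight(Y=0) = 1/64
  weight(Y=1) = 3/160
Total weight = 1/64 + 3/160 = 11/320
P(Y=0 | obs) = 1/64 / 11/320 = 5/11
P(Y=1 | obs) = 3/160 / 11/320 = 6/11

P(Y = 0 | obs) = 5/11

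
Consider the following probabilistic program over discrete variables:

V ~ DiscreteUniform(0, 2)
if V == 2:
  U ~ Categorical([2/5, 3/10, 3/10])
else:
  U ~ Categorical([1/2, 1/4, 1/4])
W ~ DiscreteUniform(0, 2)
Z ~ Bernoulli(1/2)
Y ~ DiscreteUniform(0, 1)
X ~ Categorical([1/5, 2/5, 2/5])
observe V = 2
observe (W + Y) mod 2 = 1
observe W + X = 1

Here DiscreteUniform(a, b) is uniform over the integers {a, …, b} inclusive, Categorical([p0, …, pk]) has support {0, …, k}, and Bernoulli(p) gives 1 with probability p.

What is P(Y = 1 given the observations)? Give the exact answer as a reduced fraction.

P(Y = 1 | obs) = 2/3

Enumerate traces; 12 have nonzero weight after conditioning:
  (V=2, U=0, W=0, Z=0, Y=1, X=1) weight 1/225
  (V=2, U=0, W=0, Z=1, Y=1, X=1) weight 1/225
  (V=2, U=0, W=1, Z=0, Y=0, X=0) weight 1/450
  (V=2, U=0, W=1, Z=1, Y=0, X=0) weight 1/450
  (V=2, U=1, W=0, Z=0, Y=1, X=1) weight 1/300
  (V=2, U=1, W=0, Z=1, Y=1, X=1) weight 1/300
  (V=2, U=1, W=1, Z=0, Y=0, X=0) weight 1/600
  (V=2, U=1, W=1, Z=1, Y=0, X=0) weight 1/600
  … 4 more
Group by Y:
  weight(Y=0) = 1/90
  weight(Y=1) = 1/45
Total weight = 1/90 + 1/45 = 1/30
P(Y=0 | obs) = 1/90 / 1/30 = 1/3
P(Y=1 | obs) = 1/45 / 1/30 = 2/3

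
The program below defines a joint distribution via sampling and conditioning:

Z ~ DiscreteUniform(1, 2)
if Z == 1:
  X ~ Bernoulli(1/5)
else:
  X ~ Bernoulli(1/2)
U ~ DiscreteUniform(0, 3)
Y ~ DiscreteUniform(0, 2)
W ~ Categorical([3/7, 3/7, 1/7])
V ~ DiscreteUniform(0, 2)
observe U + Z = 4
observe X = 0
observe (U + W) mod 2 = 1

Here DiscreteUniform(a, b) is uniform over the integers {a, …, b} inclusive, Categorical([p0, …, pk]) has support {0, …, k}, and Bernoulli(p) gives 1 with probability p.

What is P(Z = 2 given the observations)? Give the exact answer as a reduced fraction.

P(Z = 2 | obs) = 15/47

Enumerate traces; 27 have nonzero weight after conditioning:
  (Z=1, X=0, U=3, Y=0, W=0, V=0) weight 1/210
  (Z=1, X=0, U=3, Y=0, W=0, V=1) weight 1/210
  (Z=1, X=0, U=3, Y=0, W=0, V=2) weight 1/210
  (Z=1, X=0, U=3, Y=0, W=2, V=0) weight 1/630
  (Z=1, X=0, U=3, Y=0, W=2, V=1) weight 1/630
  (Z=1, X=0, U=3, Y=0, W=2, V=2) weight 1/630
  (Z=1, X=0, U=3, Y=1, W=0, V=0) weight 1/210
  (Z=1, X=0, U=3, Y=1, W=0, V=1) weight 1/210
  (Z=2, X=0, U=2, Y=0, W=1, V=0) weight 1/336
  … 18 more
Group by Z:
  weight(Z=1) = 2/35
  weight(Z=2) = 3/112
Total weight = 2/35 + 3/112 = 47/560
P(Z=1 | obs) = 2/35 / 47/560 = 32/47
P(Z=2 | obs) = 3/112 / 47/560 = 15/47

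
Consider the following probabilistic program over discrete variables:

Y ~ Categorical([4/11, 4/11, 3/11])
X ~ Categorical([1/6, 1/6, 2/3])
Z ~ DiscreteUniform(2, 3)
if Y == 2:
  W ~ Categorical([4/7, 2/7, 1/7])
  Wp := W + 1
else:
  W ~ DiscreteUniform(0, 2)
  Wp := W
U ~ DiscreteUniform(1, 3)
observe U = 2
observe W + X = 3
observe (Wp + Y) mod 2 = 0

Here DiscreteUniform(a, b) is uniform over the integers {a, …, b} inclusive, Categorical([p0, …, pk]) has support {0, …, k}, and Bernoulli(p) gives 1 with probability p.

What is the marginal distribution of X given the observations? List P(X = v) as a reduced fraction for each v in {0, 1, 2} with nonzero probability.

Enumerate traces; 6 have nonzero weight after conditioning:
  (Y=0, X=1, Z=2, W=2, U=2) weight 1/297
  (Y=0, X=1, Z=3, W=2, U=2) weight 1/297
  (Y=1, X=2, Z=2, W=1, U=2) weight 4/297
  (Y=1, X=2, Z=3, W=1, U=2) weight 4/297
  (Y=2, X=2, Z=2, W=1, U=2) weight 2/231
  (Y=2, X=2, Z=3, W=1, U=2) weight 2/231
Group by X:
  weight(X=1) = 2/297
  weight(X=2) = 92/2079
Total weight = 2/297 + 92/2079 = 106/2079
P(X=1 | obs) = 2/297 / 106/2079 = 7/53
P(X=2 | obs) = 92/2079 / 106/2079 = 46/53

P(X=1) = 7/53, P(X=2) = 46/53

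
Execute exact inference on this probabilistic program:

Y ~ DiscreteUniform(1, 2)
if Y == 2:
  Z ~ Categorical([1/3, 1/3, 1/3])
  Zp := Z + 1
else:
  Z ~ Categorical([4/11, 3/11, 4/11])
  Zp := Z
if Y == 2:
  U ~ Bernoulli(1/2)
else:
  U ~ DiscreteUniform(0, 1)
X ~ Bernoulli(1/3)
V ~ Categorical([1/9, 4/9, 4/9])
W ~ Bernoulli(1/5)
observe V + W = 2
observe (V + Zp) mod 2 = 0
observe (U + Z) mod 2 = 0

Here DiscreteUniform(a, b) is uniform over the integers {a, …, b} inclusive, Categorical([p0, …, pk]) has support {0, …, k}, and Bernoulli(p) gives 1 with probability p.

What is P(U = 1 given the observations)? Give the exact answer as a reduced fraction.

Enumerate traces; 12 have nonzero weight after conditioning:
  (Y=1, Z=0, U=0, X=0, V=2, W=0) weight 32/1485
  (Y=1, Z=0, U=0, X=1, V=2, W=0) weight 16/1485
  (Y=1, Z=1, U=1, X=0, V=1, W=1) weight 2/495
  (Y=1, Z=1, U=1, X=1, V=1, W=1) weight 1/495
  (Y=1, Z=2, U=0, X=0, V=2, W=0) weight 32/1485
  (Y=1, Z=2, U=0, X=1, V=2, W=0) weight 16/1485
  (Y=2, Z=0, U=0, X=0, V=1, W=1) weight 2/405
  (Y=2, Z=0, U=0, X=1, V=1, W=1) weight 1/405
  … 4 more
Group by U:
  weight(U=0) = 118/1485
  weight(U=1) = 53/1485
Total weight = 118/1485 + 53/1485 = 19/165
P(U=0 | obs) = 118/1485 / 19/165 = 118/171
P(U=1 | obs) = 53/1485 / 19/165 = 53/171

P(U = 1 | obs) = 53/171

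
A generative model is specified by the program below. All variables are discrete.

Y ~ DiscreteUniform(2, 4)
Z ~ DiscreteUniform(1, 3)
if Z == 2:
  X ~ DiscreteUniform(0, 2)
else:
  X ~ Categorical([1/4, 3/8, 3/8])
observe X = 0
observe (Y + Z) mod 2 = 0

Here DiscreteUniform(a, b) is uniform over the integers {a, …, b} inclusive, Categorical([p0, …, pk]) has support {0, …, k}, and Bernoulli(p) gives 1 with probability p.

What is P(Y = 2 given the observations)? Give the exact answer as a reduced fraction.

Enumerate traces; 4 have nonzero weight after conditioning:
  (Y=2, Z=2, X=0) weight 1/27
  (Y=3, Z=1, X=0) weight 1/36
  (Y=3, Z=3, X=0) weight 1/36
  (Y=4, Z=2, X=0) weight 1/27
Group by Y:
  weight(Y=2) = 1/27
  weight(Y=3) = 1/18
  weight(Y=4) = 1/27
Total weight = 1/27 + 1/18 + 1/27 = 7/54
P(Y=2 | obs) = 1/27 / 7/54 = 2/7
P(Y=3 | obs) = 1/18 / 7/54 = 3/7
P(Y=4 | obs) = 1/27 / 7/54 = 2/7

P(Y = 2 | obs) = 2/7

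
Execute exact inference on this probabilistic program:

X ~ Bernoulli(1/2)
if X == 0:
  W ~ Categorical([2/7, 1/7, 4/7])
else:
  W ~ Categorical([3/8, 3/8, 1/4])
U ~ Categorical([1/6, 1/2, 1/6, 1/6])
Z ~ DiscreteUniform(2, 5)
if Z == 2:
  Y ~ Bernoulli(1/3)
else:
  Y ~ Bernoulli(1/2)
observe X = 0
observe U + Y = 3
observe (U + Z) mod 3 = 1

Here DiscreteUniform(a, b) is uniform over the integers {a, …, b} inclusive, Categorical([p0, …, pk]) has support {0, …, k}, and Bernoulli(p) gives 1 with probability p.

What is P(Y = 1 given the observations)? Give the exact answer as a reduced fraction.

Enumerate traces; 9 have nonzero weight after conditioning:
  (X=0, W=0, U=2, Z=2, Y=1) weight 1/504
  (X=0, W=0, U=2, Z=5, Y=1) weight 1/336
  (X=0, W=0, U=3, Z=4, Y=0) weight 1/336
  (X=0, W=1, U=2, Z=2, Y=1) weight 1/1008
  (X=0, W=1, U=2, Z=5, Y=1) weight 1/672
  (X=0, W=1, U=3, Z=4, Y=0) weight 1/672
  (X=0, W=2, U=2, Z=2, Y=1) weight 1/252
  (X=0, W=2, U=2, Z=5, Y=1) weight 1/168
  … 1 more
Group by Y:
  weight(Y=0) = 1/96
  weight(Y=1) = 5/288
Total weight = 1/96 + 5/288 = 1/36
P(Y=0 | obs) = 1/96 / 1/36 = 3/8
P(Y=1 | obs) = 5/288 / 1/36 = 5/8

P(Y = 1 | obs) = 5/8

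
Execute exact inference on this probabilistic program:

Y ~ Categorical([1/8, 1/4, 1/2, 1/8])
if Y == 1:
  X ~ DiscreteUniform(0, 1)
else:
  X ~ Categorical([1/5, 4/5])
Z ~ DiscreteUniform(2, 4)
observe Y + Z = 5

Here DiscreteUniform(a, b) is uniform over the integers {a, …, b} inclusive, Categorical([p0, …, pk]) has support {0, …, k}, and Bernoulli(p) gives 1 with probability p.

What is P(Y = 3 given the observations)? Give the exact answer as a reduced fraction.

P(Y = 3 | obs) = 1/7

Enumerate traces; 6 have nonzero weight after conditioning:
  (Y=1, X=0, Z=4) weight 1/24
  (Y=1, X=1, Z=4) weight 1/24
  (Y=2, X=0, Z=3) weight 1/30
  (Y=2, X=1, Z=3) weight 2/15
  (Y=3, X=0, Z=2) weight 1/120
  (Y=3, X=1, Z=2) weight 1/30
Group by Y:
  weight(Y=1) = 1/12
  weight(Y=2) = 1/6
  weight(Y=3) = 1/24
Total weight = 1/12 + 1/6 + 1/24 = 7/24
P(Y=1 | obs) = 1/12 / 7/24 = 2/7
P(Y=2 | obs) = 1/6 / 7/24 = 4/7
P(Y=3 | obs) = 1/24 / 7/24 = 1/7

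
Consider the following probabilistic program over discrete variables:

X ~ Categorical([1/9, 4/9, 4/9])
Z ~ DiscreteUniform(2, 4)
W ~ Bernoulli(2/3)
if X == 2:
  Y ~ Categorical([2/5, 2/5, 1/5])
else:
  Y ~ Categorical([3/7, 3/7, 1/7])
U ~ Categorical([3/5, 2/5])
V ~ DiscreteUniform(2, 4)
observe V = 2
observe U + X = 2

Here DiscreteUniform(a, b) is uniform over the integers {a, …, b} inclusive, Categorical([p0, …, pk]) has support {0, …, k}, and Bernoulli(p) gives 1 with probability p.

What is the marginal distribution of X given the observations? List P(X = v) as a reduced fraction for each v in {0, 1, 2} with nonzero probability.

Enumerate traces; 36 have nonzero weight after conditioning:
  (X=1, Z=2, W=0, Y=0, U=1, V=2) weight 8/2835
  (X=1, Z=2, W=0, Y=1, U=1, V=2) weight 8/2835
  (X=1, Z=2, W=0, Y=2, U=1, V=2) weight 8/8505
  (X=1, Z=2, W=1, Y=0, U=1, V=2) weight 16/2835
  (X=1, Z=2, W=1, Y=1, U=1, V=2) weight 16/2835
  (X=1, Z=2, W=1, Y=2, U=1, V=2) weight 16/8505
  (X=1, Z=3, W=0, Y=0, U=1, V=2) weight 8/2835
  (X=1, Z=3, W=0, Y=1, U=1, V=2) weight 8/2835
  (X=2, Z=2, W=0, Y=0, U=0, V=2) weight 8/2025
  … 27 more
Group by X:
  weight(X=1) = 8/135
  weight(X=2) = 4/45
Total weight = 8/135 + 4/45 = 4/27
P(X=1 | obs) = 8/135 / 4/27 = 2/5
P(X=2 | obs) = 4/45 / 4/27 = 3/5

P(X=1) = 2/5, P(X=2) = 3/5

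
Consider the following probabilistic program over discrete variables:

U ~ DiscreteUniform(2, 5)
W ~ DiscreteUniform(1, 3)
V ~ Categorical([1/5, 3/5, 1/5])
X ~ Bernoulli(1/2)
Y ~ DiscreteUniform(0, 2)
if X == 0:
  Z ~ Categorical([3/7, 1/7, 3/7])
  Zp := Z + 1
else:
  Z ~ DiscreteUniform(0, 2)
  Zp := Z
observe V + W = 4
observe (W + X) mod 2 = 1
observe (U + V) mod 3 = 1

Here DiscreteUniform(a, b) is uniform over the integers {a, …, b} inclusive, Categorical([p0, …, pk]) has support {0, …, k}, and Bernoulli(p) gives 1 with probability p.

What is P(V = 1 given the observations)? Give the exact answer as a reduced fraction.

P(V = 1 | obs) = 3/5

Enumerate traces; 27 have nonzero weight after conditioning:
  (U=2, W=2, V=2, X=1, Y=0, Z=0) weight 1/1080
  (U=2, W=2, V=2, X=1, Y=0, Z=1) weight 1/1080
  (U=2, W=2, V=2, X=1, Y=0, Z=2) weight 1/1080
  (U=2, W=2, V=2, X=1, Y=1, Z=0) weight 1/1080
  (U=2, W=2, V=2, X=1, Y=1, Z=1) weight 1/1080
  (U=2, W=2, V=2, X=1, Y=1, Z=2) weight 1/1080
  (U=2, W=2, V=2, X=1, Y=2, Z=0) weight 1/1080
  (U=2, W=2, V=2, X=1, Y=2, Z=1) weight 1/1080
  (U=3, W=3, V=1, X=0, Y=0, Z=0) weight 1/280
  … 18 more
Group by V:
  weight(V=1) = 1/40
  weight(V=2) = 1/60
Total weight = 1/40 + 1/60 = 1/24
P(V=1 | obs) = 1/40 / 1/24 = 3/5
P(V=2 | obs) = 1/60 / 1/24 = 2/5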